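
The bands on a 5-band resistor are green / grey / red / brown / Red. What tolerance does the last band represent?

The last band, red, is the tolerance band.
Red corresponds to ±2%.

±2%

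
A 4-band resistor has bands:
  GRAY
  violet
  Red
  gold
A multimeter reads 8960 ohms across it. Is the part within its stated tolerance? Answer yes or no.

Grey → 8 (first significant figure)
Violet → 7 (second significant figure)
Red → ×10^2 multiplier
Gold → ±5% tolerance
87 × 100 = 8700 Ω
Allowed range: 8265 Ω to 9135 Ω.
8960 ohms lies inside that range.

yes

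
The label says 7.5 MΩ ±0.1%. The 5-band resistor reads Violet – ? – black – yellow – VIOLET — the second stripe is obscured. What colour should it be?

7500000 Ω = 750 × 10^4.
The second band gives digit 5 of the significand, and 5 is green.

green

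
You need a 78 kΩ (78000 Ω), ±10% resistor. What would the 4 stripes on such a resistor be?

78000 Ω = 78 × 10^3.
7 → violet
8 → grey
Multiplier 10^3 → orange.
±10% tolerance → silver.

violet, grey, orange, silver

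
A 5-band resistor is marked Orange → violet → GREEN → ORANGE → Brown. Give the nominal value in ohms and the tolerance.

375000 Ω ±1%

Orange → 3 (first significant figure)
Violet → 7 (second significant figure)
Green → 5 (third significant figure)
Orange → ×10^3 multiplier
Brown → ±1% tolerance
375 × 1000 = 375000 Ω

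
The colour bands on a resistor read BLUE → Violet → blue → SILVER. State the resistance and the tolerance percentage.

Blue → 6 (first significant figure)
Violet → 7 (second significant figure)
Blue → ×10^6 multiplier
Silver → ±10% tolerance
67 × 1000000 = 67000000 Ω

67000000 Ω ±10%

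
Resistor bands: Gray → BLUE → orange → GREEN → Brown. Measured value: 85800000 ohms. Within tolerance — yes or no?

yes

Grey → 8 (first significant figure)
Blue → 6 (second significant figure)
Orange → 3 (third significant figure)
Green → ×10^5 multiplier
Brown → ±1% tolerance
863 × 100000 = 86300000 Ω
Allowed range: 85437000 Ω to 87163000 Ω.
85800000 ohms lies inside that range.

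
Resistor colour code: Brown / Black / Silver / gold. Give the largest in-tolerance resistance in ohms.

Brown → 1 (first significant figure)
Black → 0 (second significant figure)
Silver → ×0.01 multiplier
Gold → ±5% tolerance
10 × 0.01 = 0.1 Ω
Largest = 0.1 × (1 + 5/100) = 0.105 Ω.

0.105 Ω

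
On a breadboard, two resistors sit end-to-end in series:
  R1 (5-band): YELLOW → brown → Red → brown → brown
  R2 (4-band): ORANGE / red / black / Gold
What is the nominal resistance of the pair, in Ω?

R1: yellow, brown, red → 412; brown ×10 → 4120 Ω.
R2: orange, red → 32; black ×1 → 32 Ω.
Series: 4120 + 32 = 4152 Ω.

4152 Ω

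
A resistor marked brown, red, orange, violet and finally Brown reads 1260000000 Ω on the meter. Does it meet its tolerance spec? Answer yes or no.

Brown → 1 (first significant figure)
Red → 2 (second significant figure)
Orange → 3 (third significant figure)
Violet → ×10^7 multiplier
Brown → ±1% tolerance
123 × 10000000 = 1230000000 Ω
Allowed range: 1217700000 Ω to 1242300000 Ω.
1260000000 Ω lies outside that range.

no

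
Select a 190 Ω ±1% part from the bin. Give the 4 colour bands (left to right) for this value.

brown, white, brown, brown

190 Ω = 19 × 10^1.
1 → brown
9 → white
Multiplier 10^1 → brown.
±1% tolerance → brown.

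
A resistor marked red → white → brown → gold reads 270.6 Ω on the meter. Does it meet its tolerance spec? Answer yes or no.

no

Red → 2 (first significant figure)
White → 9 (second significant figure)
Brown → ×10 multiplier
Gold → ±5% tolerance
29 × 10 = 290 Ω
Allowed range: 275.5 Ω to 304.5 Ω.
270.6 Ω lies outside that range.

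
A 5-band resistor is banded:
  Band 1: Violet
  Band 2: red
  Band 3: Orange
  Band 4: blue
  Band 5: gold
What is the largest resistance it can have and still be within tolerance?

759150000 Ω

Violet → 7 (first significant figure)
Red → 2 (second significant figure)
Orange → 3 (third significant figure)
Blue → ×10^6 multiplier
Gold → ±5% tolerance
723 × 1000000 = 723000000 Ω
Largest = 723000000 × (1 + 5/100) = 759150000 Ω.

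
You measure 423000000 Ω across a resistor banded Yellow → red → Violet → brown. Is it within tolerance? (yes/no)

yes

Yellow → 4 (first significant figure)
Red → 2 (second significant figure)
Violet → ×10^7 multiplier
Brown → ±1% tolerance
42 × 10000000 = 420000000 Ω
Allowed range: 415800000 Ω to 424200000 Ω.
423000000 Ω lies inside that range.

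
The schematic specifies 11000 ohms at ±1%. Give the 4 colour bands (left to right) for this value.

brown, brown, orange, brown

11000 Ω = 11 × 10^3.
1 → brown
1 → brown
Multiplier 10^3 → orange.
±1% tolerance → brown.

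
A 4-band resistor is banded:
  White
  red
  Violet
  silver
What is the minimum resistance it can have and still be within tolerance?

White → 9 (first significant figure)
Red → 2 (second significant figure)
Violet → ×10^7 multiplier
Silver → ±10% tolerance
92 × 10000000 = 920000000 Ω
Minimum = 920000000 × (1 − 10/100) = 828000000 Ω.

828000000 Ω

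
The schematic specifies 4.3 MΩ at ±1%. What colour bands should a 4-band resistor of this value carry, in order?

yellow, orange, green, brown

4300000 Ω = 43 × 10^5.
4 → yellow
3 → orange
Multiplier 10^5 → green.
±1% tolerance → brown.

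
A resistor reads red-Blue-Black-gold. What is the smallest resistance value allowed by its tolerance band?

Red → 2 (first significant figure)
Blue → 6 (second significant figure)
Black → ×1 multiplier
Gold → ±5% tolerance
26 × 1 = 26 Ω
Smallest = 26 × (1 − 5/100) = 24.7 Ω.

24.7 Ω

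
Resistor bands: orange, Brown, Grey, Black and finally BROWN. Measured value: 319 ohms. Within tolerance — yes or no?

yes

Orange → 3 (first significant figure)
Brown → 1 (second significant figure)
Grey → 8 (third significant figure)
Black → ×1 multiplier
Brown → ±1% tolerance
318 × 1 = 318 Ω
Allowed range: 314.82 Ω to 321.18 Ω.
319 ohms lies inside that range.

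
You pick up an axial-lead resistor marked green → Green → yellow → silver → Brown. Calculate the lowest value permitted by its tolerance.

Green → 5 (first significant figure)
Green → 5 (second significant figure)
Yellow → 4 (third significant figure)
Silver → ×0.01 multiplier
Brown → ±1% tolerance
554 × 0.01 = 5.54 Ω
Lowest = 5.54 × (1 − 1/100) = 5.4846 Ω.

5.4846 Ω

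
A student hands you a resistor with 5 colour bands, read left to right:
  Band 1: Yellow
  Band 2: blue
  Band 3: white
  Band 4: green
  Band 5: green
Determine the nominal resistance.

46900000 Ω

Yellow → 4 (first significant figure)
Blue → 6 (second significant figure)
White → 9 (third significant figure)
Green → ×10^5 multiplier
469 × 100000 = 46900000 Ω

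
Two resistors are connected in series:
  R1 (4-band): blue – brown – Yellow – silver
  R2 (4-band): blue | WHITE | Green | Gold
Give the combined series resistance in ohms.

7510000 Ω

R1: blue, brown → 61; yellow ×10^4 → 610000 Ω.
R2: blue, white → 69; green ×10^5 → 6900000 Ω.
Series: 610000 + 6900000 = 7510000 Ω.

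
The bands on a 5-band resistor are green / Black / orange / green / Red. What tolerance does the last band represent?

±2%

The last band, red, is the tolerance band.
Red corresponds to ±2%.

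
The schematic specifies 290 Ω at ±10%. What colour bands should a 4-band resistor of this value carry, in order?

290 Ω = 29 × 10^1.
2 → red
9 → white
Multiplier 10^1 → brown.
±10% tolerance → silver.

red, white, brown, silver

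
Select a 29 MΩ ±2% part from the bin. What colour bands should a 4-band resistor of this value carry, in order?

29000000 Ω = 29 × 10^6.
2 → red
9 → white
Multiplier 10^6 → blue.
±2% tolerance → red.

red, white, blue, red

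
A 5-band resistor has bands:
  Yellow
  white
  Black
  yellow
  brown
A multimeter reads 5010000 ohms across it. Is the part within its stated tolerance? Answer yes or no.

no

Yellow → 4 (first significant figure)
White → 9 (second significant figure)
Black → 0 (third significant figure)
Yellow → ×10^4 multiplier
Brown → ±1% tolerance
490 × 10000 = 4900000 Ω
Allowed range: 4851000 Ω to 4949000 Ω.
5010000 ohms lies outside that range.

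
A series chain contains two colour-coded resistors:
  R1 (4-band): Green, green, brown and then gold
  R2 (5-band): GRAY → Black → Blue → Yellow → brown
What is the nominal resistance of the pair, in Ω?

R1: green, green → 55; brown ×10 → 550 Ω.
R2: grey, black, blue → 806; yellow ×10^4 → 8060000 Ω.
Series: 550 + 8060000 = 8060550 Ω.

8060550 Ω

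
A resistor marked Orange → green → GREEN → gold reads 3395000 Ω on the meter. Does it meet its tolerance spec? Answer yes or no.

yes

Orange → 3 (first significant figure)
Green → 5 (second significant figure)
Green → ×10^5 multiplier
Gold → ±5% tolerance
35 × 100000 = 3500000 Ω
Allowed range: 3325000 Ω to 3675000 Ω.
3395000 Ω lies inside that range.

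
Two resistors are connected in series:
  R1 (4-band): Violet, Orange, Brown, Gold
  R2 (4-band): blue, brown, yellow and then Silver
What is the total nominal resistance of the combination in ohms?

610730 Ω

R1: violet, orange → 73; brown ×10 → 730 Ω.
R2: blue, brown → 61; yellow ×10^4 → 610000 Ω.
Series: 730 + 610000 = 610730 Ω.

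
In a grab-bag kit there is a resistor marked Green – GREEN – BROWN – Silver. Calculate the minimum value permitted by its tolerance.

Green → 5 (first significant figure)
Green → 5 (second significant figure)
Brown → ×10 multiplier
Silver → ±10% tolerance
55 × 10 = 550 Ω
Minimum = 550 × (1 − 10/100) = 495 Ω.

495 Ω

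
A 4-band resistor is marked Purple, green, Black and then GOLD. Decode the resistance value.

Violet → 7 (first significant figure)
Green → 5 (second significant figure)
Black → ×1 multiplier
75 × 1 = 75 Ω

75 Ω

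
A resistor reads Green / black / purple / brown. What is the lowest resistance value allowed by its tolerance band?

495000000 Ω

Green → 5 (first significant figure)
Black → 0 (second significant figure)
Violet → ×10^7 multiplier
Brown → ±1% tolerance
50 × 10000000 = 500000000 Ω
Lowest = 500000000 × (1 − 1/100) = 495000000 Ω.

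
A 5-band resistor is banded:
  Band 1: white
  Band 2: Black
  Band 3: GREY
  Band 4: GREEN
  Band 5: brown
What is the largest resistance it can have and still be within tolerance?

91708000 Ω

White → 9 (first significant figure)
Black → 0 (second significant figure)
Grey → 8 (third significant figure)
Green → ×10^5 multiplier
Brown → ±1% tolerance
908 × 100000 = 90800000 Ω
Largest = 90800000 × (1 + 1/100) = 91708000 Ω.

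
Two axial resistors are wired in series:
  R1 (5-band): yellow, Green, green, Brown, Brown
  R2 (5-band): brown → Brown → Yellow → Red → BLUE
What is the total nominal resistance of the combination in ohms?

R1: yellow, green, green → 455; brown ×10 → 4550 Ω.
R2: brown, brown, yellow → 114; red ×10^2 → 11400 Ω.
Series: 4550 + 11400 = 15950 Ω.

15950 Ω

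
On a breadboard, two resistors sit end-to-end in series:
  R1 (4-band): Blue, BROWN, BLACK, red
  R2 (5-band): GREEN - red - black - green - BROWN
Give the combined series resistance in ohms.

R1: blue, brown → 61; black ×1 → 61 Ω.
R2: green, red, black → 520; green ×10^5 → 52000000 Ω.
Series: 61 + 52000000 = 52000061 Ω.

52000061 Ω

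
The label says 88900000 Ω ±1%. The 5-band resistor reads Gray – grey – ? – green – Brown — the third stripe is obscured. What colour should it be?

88900000 Ω = 889 × 10^5.
The third band gives digit 9 of the significand, and 9 is white.

white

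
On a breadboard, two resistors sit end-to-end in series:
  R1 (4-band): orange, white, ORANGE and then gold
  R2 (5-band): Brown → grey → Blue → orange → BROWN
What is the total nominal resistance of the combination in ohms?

225000 Ω

R1: orange, white → 39; orange ×10^3 → 39000 Ω.
R2: brown, grey, blue → 186; orange ×10^3 → 186000 Ω.
Series: 39000 + 186000 = 225000 Ω.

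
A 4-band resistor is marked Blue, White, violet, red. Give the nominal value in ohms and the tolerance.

Blue → 6 (first significant figure)
White → 9 (second significant figure)
Violet → ×10^7 multiplier
Red → ±2% tolerance
69 × 10000000 = 690000000 Ω

690000000 Ω ±2%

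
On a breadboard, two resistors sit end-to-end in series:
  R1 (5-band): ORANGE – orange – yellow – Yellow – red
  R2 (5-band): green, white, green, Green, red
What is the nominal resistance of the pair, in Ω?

62840000 Ω

R1: orange, orange, yellow → 334; yellow ×10^4 → 3340000 Ω.
R2: green, white, green → 595; green ×10^5 → 59500000 Ω.
Series: 3340000 + 59500000 = 62840000 Ω.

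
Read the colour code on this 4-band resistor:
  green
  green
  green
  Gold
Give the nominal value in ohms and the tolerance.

5500000 Ω ±5%

Green → 5 (first significant figure)
Green → 5 (second significant figure)
Green → ×10^5 multiplier
Gold → ±5% tolerance
55 × 100000 = 5500000 Ω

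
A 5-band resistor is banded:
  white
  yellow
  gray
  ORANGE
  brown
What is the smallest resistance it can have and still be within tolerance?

White → 9 (first significant figure)
Yellow → 4 (second significant figure)
Grey → 8 (third significant figure)
Orange → ×10^3 multiplier
Brown → ±1% tolerance
948 × 1000 = 948000 Ω
Smallest = 948000 × (1 − 1/100) = 938520 Ω.

938520 Ω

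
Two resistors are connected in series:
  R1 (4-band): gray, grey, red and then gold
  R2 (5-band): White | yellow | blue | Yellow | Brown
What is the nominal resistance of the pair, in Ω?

9468800 Ω

R1: grey, grey → 88; red ×10^2 → 8800 Ω.
R2: white, yellow, blue → 946; yellow ×10^4 → 9460000 Ω.
Series: 8800 + 9460000 = 9468800 Ω.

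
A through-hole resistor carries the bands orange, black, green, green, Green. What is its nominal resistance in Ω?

Orange → 3 (first significant figure)
Black → 0 (second significant figure)
Green → 5 (third significant figure)
Green → ×10^5 multiplier
305 × 100000 = 30500000 Ω

30500000 Ω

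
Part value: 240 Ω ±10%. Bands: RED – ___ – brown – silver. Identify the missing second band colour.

240 Ω = 24 × 10^1.
The second band gives digit 4 of the significand, and 4 is yellow.

yellow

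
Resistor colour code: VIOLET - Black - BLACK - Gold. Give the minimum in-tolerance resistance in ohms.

66.5 Ω

Violet → 7 (first significant figure)
Black → 0 (second significant figure)
Black → ×1 multiplier
Gold → ±5% tolerance
70 × 1 = 70 Ω
Minimum = 70 × (1 − 5/100) = 66.5 Ω.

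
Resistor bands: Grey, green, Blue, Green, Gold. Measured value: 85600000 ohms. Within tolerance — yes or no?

Grey → 8 (first significant figure)
Green → 5 (second significant figure)
Blue → 6 (third significant figure)
Green → ×10^5 multiplier
Gold → ±5% tolerance
856 × 100000 = 85600000 Ω
Allowed range: 81320000 Ω to 89880000 Ω.
85600000 ohms lies inside that range.

yes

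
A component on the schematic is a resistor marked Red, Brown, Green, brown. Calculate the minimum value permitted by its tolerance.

2079000 Ω

Red → 2 (first significant figure)
Brown → 1 (second significant figure)
Green → ×10^5 multiplier
Brown → ±1% tolerance
21 × 100000 = 2100000 Ω
Minimum = 2100000 × (1 − 1/100) = 2079000 Ω.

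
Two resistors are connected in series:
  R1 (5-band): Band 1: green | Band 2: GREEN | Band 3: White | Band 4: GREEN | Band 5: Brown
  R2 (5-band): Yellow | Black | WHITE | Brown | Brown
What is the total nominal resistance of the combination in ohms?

55904090 Ω

R1: green, green, white → 559; green ×10^5 → 55900000 Ω.
R2: yellow, black, white → 409; brown ×10 → 4090 Ω.
Series: 55900000 + 4090 = 55904090 Ω.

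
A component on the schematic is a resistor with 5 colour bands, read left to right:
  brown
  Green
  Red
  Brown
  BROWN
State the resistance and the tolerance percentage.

1520 Ω ±1%

Brown → 1 (first significant figure)
Green → 5 (second significant figure)
Red → 2 (third significant figure)
Brown → ×10 multiplier
Brown → ±1% tolerance
152 × 10 = 1520 Ω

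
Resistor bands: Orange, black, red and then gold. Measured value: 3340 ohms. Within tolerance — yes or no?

no

Orange → 3 (first significant figure)
Black → 0 (second significant figure)
Red → ×10^2 multiplier
Gold → ±5% tolerance
30 × 100 = 3000 Ω
Allowed range: 2850 Ω to 3150 Ω.
3340 ohms lies outside that range.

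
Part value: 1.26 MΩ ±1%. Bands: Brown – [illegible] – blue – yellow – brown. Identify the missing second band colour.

1260000 Ω = 126 × 10^4.
The second band gives digit 2 of the significand, and 2 is red.

red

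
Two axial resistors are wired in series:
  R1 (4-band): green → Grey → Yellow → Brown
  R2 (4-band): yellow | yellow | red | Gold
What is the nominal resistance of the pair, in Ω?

584400 Ω

R1: green, grey → 58; yellow ×10^4 → 580000 Ω.
R2: yellow, yellow → 44; red ×10^2 → 4400 Ω.
Series: 580000 + 4400 = 584400 Ω.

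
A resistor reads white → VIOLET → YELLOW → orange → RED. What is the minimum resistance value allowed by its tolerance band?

954520 Ω

White → 9 (first significant figure)
Violet → 7 (second significant figure)
Yellow → 4 (third significant figure)
Orange → ×10^3 multiplier
Red → ±2% tolerance
974 × 1000 = 974000 Ω
Minimum = 974000 × (1 − 2/100) = 954520 Ω.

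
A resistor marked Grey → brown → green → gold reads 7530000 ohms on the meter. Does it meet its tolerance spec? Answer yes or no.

Grey → 8 (first significant figure)
Brown → 1 (second significant figure)
Green → ×10^5 multiplier
Gold → ±5% tolerance
81 × 100000 = 8100000 Ω
Allowed range: 7695000 Ω to 8505000 Ω.
7530000 ohms lies outside that range.

no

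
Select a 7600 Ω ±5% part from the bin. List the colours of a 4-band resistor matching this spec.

violet, blue, red, gold

7600 Ω = 76 × 10^2.
7 → violet
6 → blue
Multiplier 10^2 → red.
±5% tolerance → gold.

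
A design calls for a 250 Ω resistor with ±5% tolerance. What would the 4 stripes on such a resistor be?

red, green, brown, gold

250 Ω = 25 × 10^1.
2 → red
5 → green
Multiplier 10^1 → brown.
±5% tolerance → gold.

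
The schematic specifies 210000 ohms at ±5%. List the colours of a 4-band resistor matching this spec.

210000 Ω = 21 × 10^4.
2 → red
1 → brown
Multiplier 10^4 → yellow.
±5% tolerance → gold.

red, brown, yellow, gold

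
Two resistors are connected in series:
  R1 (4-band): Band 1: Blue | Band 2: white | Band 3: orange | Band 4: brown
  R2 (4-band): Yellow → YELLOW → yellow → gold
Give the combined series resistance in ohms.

R1: blue, white → 69; orange ×10^3 → 69000 Ω.
R2: yellow, yellow → 44; yellow ×10^4 → 440000 Ω.
Series: 69000 + 440000 = 509000 Ω.

509000 Ω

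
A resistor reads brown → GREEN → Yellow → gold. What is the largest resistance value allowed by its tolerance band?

Brown → 1 (first significant figure)
Green → 5 (second significant figure)
Yellow → ×10^4 multiplier
Gold → ±5% tolerance
15 × 10000 = 150000 Ω
Largest = 150000 × (1 + 5/100) = 157500 Ω.

157500 Ω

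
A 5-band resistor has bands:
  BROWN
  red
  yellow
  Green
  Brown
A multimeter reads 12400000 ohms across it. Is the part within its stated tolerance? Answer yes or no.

Brown → 1 (first significant figure)
Red → 2 (second significant figure)
Yellow → 4 (third significant figure)
Green → ×10^5 multiplier
Brown → ±1% tolerance
124 × 100000 = 12400000 Ω
Allowed range: 12276000 Ω to 12524000 Ω.
12400000 ohms lies inside that range.

yes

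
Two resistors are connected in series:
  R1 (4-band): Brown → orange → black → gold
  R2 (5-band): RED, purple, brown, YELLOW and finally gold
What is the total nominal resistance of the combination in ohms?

R1: brown, orange → 13; black ×1 → 13 Ω.
R2: red, violet, brown → 271; yellow ×10^4 → 2710000 Ω.
Series: 13 + 2710000 = 2710013 Ω.

2710013 Ω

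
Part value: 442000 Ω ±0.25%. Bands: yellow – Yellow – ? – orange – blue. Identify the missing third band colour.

442000 Ω = 442 × 10^3.
The third band gives digit 2 of the significand, and 2 is red.

red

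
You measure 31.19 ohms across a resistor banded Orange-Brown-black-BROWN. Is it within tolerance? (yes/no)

Orange → 3 (first significant figure)
Brown → 1 (second significant figure)
Black → ×1 multiplier
Brown → ±1% tolerance
31 × 1 = 31 Ω
Allowed range: 30.69 Ω to 31.31 Ω.
31.19 ohms lies inside that range.

yes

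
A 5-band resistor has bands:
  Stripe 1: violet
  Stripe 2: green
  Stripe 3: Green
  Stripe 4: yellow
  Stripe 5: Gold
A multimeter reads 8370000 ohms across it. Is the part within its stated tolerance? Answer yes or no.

Violet → 7 (first significant figure)
Green → 5 (second significant figure)
Green → 5 (third significant figure)
Yellow → ×10^4 multiplier
Gold → ±5% tolerance
755 × 10000 = 7550000 Ω
Allowed range: 7172500 Ω to 7927500 Ω.
8370000 ohms lies outside that range.

no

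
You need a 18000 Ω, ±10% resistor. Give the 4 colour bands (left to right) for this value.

18000 Ω = 18 × 10^3.
1 → brown
8 → grey
Multiplier 10^3 → orange.
±10% tolerance → silver.

brown, grey, orange, silver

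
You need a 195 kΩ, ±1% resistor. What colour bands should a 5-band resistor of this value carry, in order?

195000 Ω = 195 × 10^3.
1 → brown
9 → white
5 → green
Multiplier 10^3 → orange.
±1% tolerance → brown.

brown, white, green, orange, brown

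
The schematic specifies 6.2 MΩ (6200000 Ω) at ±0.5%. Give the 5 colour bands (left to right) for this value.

6200000 Ω = 620 × 10^4.
6 → blue
2 → red
0 → black
Multiplier 10^4 → yellow.
±0.5% tolerance → green.

blue, red, black, yellow, green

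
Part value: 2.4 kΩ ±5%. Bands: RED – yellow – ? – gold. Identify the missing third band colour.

red

2400 Ω = 24 × 10^2.
The third band is the multiplier, 10^2, which is red.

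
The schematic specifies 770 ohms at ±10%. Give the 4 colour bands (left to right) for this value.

violet, violet, brown, silver

770 Ω = 77 × 10^1.
7 → violet
7 → violet
Multiplier 10^1 → brown.
±10% tolerance → silver.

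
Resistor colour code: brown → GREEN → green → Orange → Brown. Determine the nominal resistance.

155000 Ω

Brown → 1 (first significant figure)
Green → 5 (second significant figure)
Green → 5 (third significant figure)
Orange → ×10^3 multiplier
155 × 1000 = 155000 Ω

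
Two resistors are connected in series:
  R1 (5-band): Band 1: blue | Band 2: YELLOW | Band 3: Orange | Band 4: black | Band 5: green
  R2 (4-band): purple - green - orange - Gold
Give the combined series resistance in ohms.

R1: blue, yellow, orange → 643; black ×1 → 643 Ω.
R2: violet, green → 75; orange ×10^3 → 75000 Ω.
Series: 643 + 75000 = 75643 Ω.

75643 Ω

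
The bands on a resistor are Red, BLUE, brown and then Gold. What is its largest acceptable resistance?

Red → 2 (first significant figure)
Blue → 6 (second significant figure)
Brown → ×10 multiplier
Gold → ±5% tolerance
26 × 10 = 260 Ω
Largest = 260 × (1 + 5/100) = 273 Ω.

273 Ω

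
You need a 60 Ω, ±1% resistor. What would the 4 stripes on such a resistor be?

blue, black, black, brown

60 Ω = 60 × 10^0.
6 → blue
0 → black
Multiplier 10^0 → black.
±1% tolerance → brown.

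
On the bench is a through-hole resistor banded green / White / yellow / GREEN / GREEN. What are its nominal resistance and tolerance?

Green → 5 (first significant figure)
White → 9 (second significant figure)
Yellow → 4 (third significant figure)
Green → ×10^5 multiplier
Green → ±0.5% tolerance
594 × 100000 = 59400000 Ω

59400000 Ω ±0.5%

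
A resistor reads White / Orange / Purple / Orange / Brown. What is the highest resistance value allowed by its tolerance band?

946370 Ω

White → 9 (first significant figure)
Orange → 3 (second significant figure)
Violet → 7 (third significant figure)
Orange → ×10^3 multiplier
Brown → ±1% tolerance
937 × 1000 = 937000 Ω
Highest = 937000 × (1 + 1/100) = 946370 Ω.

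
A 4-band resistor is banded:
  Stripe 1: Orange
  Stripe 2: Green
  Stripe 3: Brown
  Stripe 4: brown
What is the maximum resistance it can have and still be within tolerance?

Orange → 3 (first significant figure)
Green → 5 (second significant figure)
Brown → ×10 multiplier
Brown → ±1% tolerance
35 × 10 = 350 Ω
Maximum = 350 × (1 + 1/100) = 353.5 Ω.

353.5 Ω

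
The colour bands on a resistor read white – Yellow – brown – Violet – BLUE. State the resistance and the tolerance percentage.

White → 9 (first significant figure)
Yellow → 4 (second significant figure)
Brown → 1 (third significant figure)
Violet → ×10^7 multiplier
Blue → ±0.25% tolerance
941 × 10000000 = 9410000000 Ω

9410000000 Ω ±0.25%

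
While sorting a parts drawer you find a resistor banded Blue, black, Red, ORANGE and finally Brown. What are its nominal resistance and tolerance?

Blue → 6 (first significant figure)
Black → 0 (second significant figure)
Red → 2 (third significant figure)
Orange → ×10^3 multiplier
Brown → ±1% tolerance
602 × 1000 = 602000 Ω

602000 Ω ±1%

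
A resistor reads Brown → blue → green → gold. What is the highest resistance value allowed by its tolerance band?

1680000 Ω

Brown → 1 (first significant figure)
Blue → 6 (second significant figure)
Green → ×10^5 multiplier
Gold → ±5% tolerance
16 × 100000 = 1600000 Ω
Highest = 1600000 × (1 + 5/100) = 1680000 Ω.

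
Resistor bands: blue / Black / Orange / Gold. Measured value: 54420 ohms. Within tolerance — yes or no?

no

Blue → 6 (first significant figure)
Black → 0 (second significant figure)
Orange → ×10^3 multiplier
Gold → ±5% tolerance
60 × 1000 = 60000 Ω
Allowed range: 57000 Ω to 63000 Ω.
54420 ohms lies outside that range.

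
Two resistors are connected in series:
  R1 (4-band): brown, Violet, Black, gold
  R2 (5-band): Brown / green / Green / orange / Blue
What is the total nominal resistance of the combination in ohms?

R1: brown, violet → 17; black ×1 → 17 Ω.
R2: brown, green, green → 155; orange ×10^3 → 155000 Ω.
Series: 17 + 155000 = 155017 Ω.

155017 Ω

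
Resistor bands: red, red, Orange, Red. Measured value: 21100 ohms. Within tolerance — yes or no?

no

Red → 2 (first significant figure)
Red → 2 (second significant figure)
Orange → ×10^3 multiplier
Red → ±2% tolerance
22 × 1000 = 22000 Ω
Allowed range: 21560 Ω to 22440 Ω.
21100 ohms lies outside that range.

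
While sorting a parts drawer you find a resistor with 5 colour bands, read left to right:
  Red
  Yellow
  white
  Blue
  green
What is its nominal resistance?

Red → 2 (first significant figure)
Yellow → 4 (second significant figure)
White → 9 (third significant figure)
Blue → ×10^6 multiplier
249 × 1000000 = 249000000 Ω

249000000 Ω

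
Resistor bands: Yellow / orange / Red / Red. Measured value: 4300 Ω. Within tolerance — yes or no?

yes

Yellow → 4 (first significant figure)
Orange → 3 (second significant figure)
Red → ×10^2 multiplier
Red → ±2% tolerance
43 × 100 = 4300 Ω
Allowed range: 4214 Ω to 4386 Ω.
4300 Ω lies inside that range.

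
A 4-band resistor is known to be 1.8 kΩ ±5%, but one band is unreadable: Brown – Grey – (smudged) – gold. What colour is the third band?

1800 Ω = 18 × 10^2.
The third band is the multiplier, 10^2, which is red.

red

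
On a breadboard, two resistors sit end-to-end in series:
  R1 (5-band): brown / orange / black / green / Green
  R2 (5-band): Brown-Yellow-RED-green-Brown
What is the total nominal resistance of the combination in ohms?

R1: brown, orange, black → 130; green ×10^5 → 13000000 Ω.
R2: brown, yellow, red → 142; green ×10^5 → 14200000 Ω.
Series: 13000000 + 14200000 = 27200000 Ω.

27200000 Ω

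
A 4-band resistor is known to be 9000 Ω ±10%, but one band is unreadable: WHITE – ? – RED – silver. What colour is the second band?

black

9000 Ω = 90 × 10^2.
The second band gives digit 0 of the significand, and 0 is black.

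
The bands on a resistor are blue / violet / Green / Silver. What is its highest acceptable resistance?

Blue → 6 (first significant figure)
Violet → 7 (second significant figure)
Green → ×10^5 multiplier
Silver → ±10% tolerance
67 × 100000 = 6700000 Ω
Highest = 6700000 × (1 + 10/100) = 7370000 Ω.

7370000 Ω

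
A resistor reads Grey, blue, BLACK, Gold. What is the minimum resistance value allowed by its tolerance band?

81.7 Ω

Grey → 8 (first significant figure)
Blue → 6 (second significant figure)
Black → ×1 multiplier
Gold → ±5% tolerance
86 × 1 = 86 Ω
Minimum = 86 × (1 − 5/100) = 81.7 Ω.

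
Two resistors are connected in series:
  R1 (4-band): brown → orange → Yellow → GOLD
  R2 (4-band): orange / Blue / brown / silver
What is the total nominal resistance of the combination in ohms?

130360 Ω

R1: brown, orange → 13; yellow ×10^4 → 130000 Ω.
R2: orange, blue → 36; brown ×10 → 360 Ω.
Series: 130000 + 360 = 130360 Ω.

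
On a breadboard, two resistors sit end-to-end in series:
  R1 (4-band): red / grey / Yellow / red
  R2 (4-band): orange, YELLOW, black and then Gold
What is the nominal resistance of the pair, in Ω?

280034 Ω

R1: red, grey → 28; yellow ×10^4 → 280000 Ω.
R2: orange, yellow → 34; black ×1 → 34 Ω.
Series: 280000 + 34 = 280034 Ω.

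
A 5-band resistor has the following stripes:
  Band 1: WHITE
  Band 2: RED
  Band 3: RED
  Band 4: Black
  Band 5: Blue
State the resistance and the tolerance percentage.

922 Ω ±0.25%

White → 9 (first significant figure)
Red → 2 (second significant figure)
Red → 2 (third significant figure)
Black → ×1 multiplier
Blue → ±0.25% tolerance
922 × 1 = 922 Ω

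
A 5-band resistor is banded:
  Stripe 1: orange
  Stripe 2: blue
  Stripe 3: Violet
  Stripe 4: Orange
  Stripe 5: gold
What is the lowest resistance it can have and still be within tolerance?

348650 Ω

Orange → 3 (first significant figure)
Blue → 6 (second significant figure)
Violet → 7 (third significant figure)
Orange → ×10^3 multiplier
Gold → ±5% tolerance
367 × 1000 = 367000 Ω
Lowest = 367000 × (1 − 5/100) = 348650 Ω.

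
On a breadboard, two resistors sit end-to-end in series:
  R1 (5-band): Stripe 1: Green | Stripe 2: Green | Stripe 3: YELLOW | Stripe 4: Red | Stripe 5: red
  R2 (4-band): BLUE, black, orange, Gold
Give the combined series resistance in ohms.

R1: green, green, yellow → 554; red ×10^2 → 55400 Ω.
R2: blue, black → 60; orange ×10^3 → 60000 Ω.
Series: 55400 + 60000 = 115400 Ω.

115400 Ω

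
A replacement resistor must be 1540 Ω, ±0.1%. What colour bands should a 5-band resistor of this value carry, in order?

brown, green, yellow, brown, violet

1540 Ω = 154 × 10^1.
1 → brown
5 → green
4 → yellow
Multiplier 10^1 → brown.
±0.1% tolerance → violet.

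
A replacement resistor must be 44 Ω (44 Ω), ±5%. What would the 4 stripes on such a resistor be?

44 Ω = 44 × 10^0.
4 → yellow
4 → yellow
Multiplier 10^0 → black.
±5% tolerance → gold.

yellow, yellow, black, gold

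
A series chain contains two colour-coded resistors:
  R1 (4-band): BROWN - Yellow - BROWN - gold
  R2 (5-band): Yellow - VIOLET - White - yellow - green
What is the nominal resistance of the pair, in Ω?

4790140 Ω

R1: brown, yellow → 14; brown ×10 → 140 Ω.
R2: yellow, violet, white → 479; yellow ×10^4 → 4790000 Ω.
Series: 140 + 4790000 = 4790140 Ω.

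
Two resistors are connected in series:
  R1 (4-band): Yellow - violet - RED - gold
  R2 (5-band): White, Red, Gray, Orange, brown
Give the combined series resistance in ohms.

932700 Ω

R1: yellow, violet → 47; red ×10^2 → 4700 Ω.
R2: white, red, grey → 928; orange ×10^3 → 928000 Ω.
Series: 4700 + 928000 = 932700 Ω.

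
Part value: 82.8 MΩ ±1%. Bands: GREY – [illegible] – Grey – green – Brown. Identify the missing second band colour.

82800000 Ω = 828 × 10^5.
The second band gives digit 2 of the significand, and 2 is red.

red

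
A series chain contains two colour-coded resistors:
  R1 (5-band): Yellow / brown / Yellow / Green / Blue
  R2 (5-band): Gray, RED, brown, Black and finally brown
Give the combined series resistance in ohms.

41400821 Ω

R1: yellow, brown, yellow → 414; green ×10^5 → 41400000 Ω.
R2: grey, red, brown → 821; black ×1 → 821 Ω.
Series: 41400000 + 821 = 41400821 Ω.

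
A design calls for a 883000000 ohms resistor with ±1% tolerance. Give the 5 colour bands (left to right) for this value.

883000000 Ω = 883 × 10^6.
8 → grey
8 → grey
3 → orange
Multiplier 10^6 → blue.
±1% tolerance → brown.

grey, grey, orange, blue, brown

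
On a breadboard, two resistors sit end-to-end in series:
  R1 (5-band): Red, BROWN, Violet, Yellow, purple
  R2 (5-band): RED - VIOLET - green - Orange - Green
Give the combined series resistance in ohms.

R1: red, brown, violet → 217; yellow ×10^4 → 2170000 Ω.
R2: red, violet, green → 275; orange ×10^3 → 275000 Ω.
Series: 2170000 + 275000 = 2445000 Ω.

2445000 Ω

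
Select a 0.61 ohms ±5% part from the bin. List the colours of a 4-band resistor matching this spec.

0.61 Ω = 61 × 10^-2.
6 → blue
1 → brown
Multiplier 10^-2 → silver.
±5% tolerance → gold.

blue, brown, silver, gold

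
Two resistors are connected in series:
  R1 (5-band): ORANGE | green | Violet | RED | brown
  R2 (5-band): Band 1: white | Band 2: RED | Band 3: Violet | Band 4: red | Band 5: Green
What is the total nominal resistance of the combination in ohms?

R1: orange, green, violet → 357; red ×10^2 → 35700 Ω.
R2: white, red, violet → 927; red ×10^2 → 92700 Ω.
Series: 35700 + 92700 = 128400 Ω.

128400 Ω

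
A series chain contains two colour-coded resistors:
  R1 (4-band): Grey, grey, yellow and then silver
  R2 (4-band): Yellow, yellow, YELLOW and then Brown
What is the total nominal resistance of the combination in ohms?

1320000 Ω

R1: grey, grey → 88; yellow ×10^4 → 880000 Ω.
R2: yellow, yellow → 44; yellow ×10^4 → 440000 Ω.
Series: 880000 + 440000 = 1320000 Ω.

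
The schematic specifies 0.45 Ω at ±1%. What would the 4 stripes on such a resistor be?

yellow, green, silver, brown

0.45 Ω = 45 × 10^-2.
4 → yellow
5 → green
Multiplier 10^-2 → silver.
±1% tolerance → brown.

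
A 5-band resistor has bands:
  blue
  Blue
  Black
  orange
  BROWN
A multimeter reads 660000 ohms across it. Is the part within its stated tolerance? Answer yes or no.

Blue → 6 (first significant figure)
Blue → 6 (second significant figure)
Black → 0 (third significant figure)
Orange → ×10^3 multiplier
Brown → ±1% tolerance
660 × 1000 = 660000 Ω
Allowed range: 653400 Ω to 666600 Ω.
660000 ohms lies inside that range.

yes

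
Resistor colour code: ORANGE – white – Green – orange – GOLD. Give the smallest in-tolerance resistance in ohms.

Orange → 3 (first significant figure)
White → 9 (second significant figure)
Green → 5 (third significant figure)
Orange → ×10^3 multiplier
Gold → ±5% tolerance
395 × 1000 = 395000 Ω
Smallest = 395000 × (1 − 5/100) = 375250 Ω.

375250 Ω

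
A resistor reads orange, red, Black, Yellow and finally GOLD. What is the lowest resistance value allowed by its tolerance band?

Orange → 3 (first significant figure)
Red → 2 (second significant figure)
Black → 0 (third significant figure)
Yellow → ×10^4 multiplier
Gold → ±5% tolerance
320 × 10000 = 3200000 Ω
Lowest = 3200000 × (1 − 5/100) = 3040000 Ω.

3040000 Ω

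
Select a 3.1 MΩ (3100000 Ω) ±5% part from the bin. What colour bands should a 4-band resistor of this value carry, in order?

3100000 Ω = 31 × 10^5.
3 → orange
1 → brown
Multiplier 10^5 → green.
±5% tolerance → gold.

orange, brown, green, gold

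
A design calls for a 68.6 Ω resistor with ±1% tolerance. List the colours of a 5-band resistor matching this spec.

68.6 Ω = 686 × 10^-1.
6 → blue
8 → grey
6 → blue
Multiplier 10^-1 → gold.
±1% tolerance → brown.

blue, grey, blue, gold, brown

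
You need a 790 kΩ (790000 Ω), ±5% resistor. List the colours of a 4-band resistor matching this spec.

790000 Ω = 79 × 10^4.
7 → violet
9 → white
Multiplier 10^4 → yellow.
±5% tolerance → gold.

violet, white, yellow, gold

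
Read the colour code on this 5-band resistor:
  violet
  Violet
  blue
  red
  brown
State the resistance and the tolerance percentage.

77600 Ω ±1%

Violet → 7 (first significant figure)
Violet → 7 (second significant figure)
Blue → 6 (third significant figure)
Red → ×10^2 multiplier
Brown → ±1% tolerance
776 × 100 = 77600 Ω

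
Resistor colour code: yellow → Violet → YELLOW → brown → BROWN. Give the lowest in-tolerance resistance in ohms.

Yellow → 4 (first significant figure)
Violet → 7 (second significant figure)
Yellow → 4 (third significant figure)
Brown → ×10 multiplier
Brown → ±1% tolerance
474 × 10 = 4740 Ω
Lowest = 4740 × (1 − 1/100) = 4692.6 Ω.

4692.6 Ω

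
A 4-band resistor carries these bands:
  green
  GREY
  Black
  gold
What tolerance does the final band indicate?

±5%

The last band, gold, is the tolerance band.
Gold corresponds to ±5%.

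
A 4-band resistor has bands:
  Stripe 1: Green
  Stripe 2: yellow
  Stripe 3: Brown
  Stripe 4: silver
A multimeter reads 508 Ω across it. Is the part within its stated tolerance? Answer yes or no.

yes

Green → 5 (first significant figure)
Yellow → 4 (second significant figure)
Brown → ×10 multiplier
Silver → ±10% tolerance
54 × 10 = 540 Ω
Allowed range: 486 Ω to 594 Ω.
508 Ω lies inside that range.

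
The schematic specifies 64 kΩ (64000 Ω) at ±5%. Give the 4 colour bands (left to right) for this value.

blue, yellow, orange, gold

64000 Ω = 64 × 10^3.
6 → blue
4 → yellow
Multiplier 10^3 → orange.
±5% tolerance → gold.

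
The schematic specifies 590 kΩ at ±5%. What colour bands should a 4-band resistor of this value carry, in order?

green, white, yellow, gold

590000 Ω = 59 × 10^4.
5 → green
9 → white
Multiplier 10^4 → yellow.
±5% tolerance → gold.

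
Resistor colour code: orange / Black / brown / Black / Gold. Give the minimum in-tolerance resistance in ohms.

285.95 Ω

Orange → 3 (first significant figure)
Black → 0 (second significant figure)
Brown → 1 (third significant figure)
Black → ×1 multiplier
Gold → ±5% tolerance
301 × 1 = 301 Ω
Minimum = 301 × (1 − 5/100) = 285.95 Ω.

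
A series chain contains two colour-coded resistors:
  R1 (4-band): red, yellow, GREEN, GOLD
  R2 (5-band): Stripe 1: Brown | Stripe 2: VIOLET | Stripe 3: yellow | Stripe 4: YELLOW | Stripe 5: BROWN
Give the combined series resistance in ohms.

4140000 Ω

R1: red, yellow → 24; green ×10^5 → 2400000 Ω.
R2: brown, violet, yellow → 174; yellow ×10^4 → 1740000 Ω.
Series: 2400000 + 1740000 = 4140000 Ω.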